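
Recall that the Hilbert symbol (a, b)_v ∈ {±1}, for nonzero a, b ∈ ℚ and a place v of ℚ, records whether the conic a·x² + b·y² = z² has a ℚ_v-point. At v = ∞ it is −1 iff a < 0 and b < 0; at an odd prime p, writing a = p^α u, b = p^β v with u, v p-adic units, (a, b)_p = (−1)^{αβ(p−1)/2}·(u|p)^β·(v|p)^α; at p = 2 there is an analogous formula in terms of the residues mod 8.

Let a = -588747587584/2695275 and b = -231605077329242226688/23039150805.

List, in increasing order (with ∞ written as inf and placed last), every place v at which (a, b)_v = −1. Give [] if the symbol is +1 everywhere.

(a, b) ≡ (-6479, -1235) mod (ℚ^×)²; places V = {2, 3, 5, 11, 13, 17, 19, 31, ∞}.
(a,b)_3: α=-4, u≡1; β=-2, v≡1 (mod 3); (1|3)=+1, (1|3)=+1; sign (−1)^0·+1^-2·+1^-4 = +1.
(a,b)_17: α=0, u≡13; β=-2, v≡6 (mod 17); (13|17)=+1, (6|17)=-1; sign (−1)^0·+1^-2·-1^0 = +1.
(a,b)_19: α=3, u≡1; β=5, v≡4 (mod 19); (1|19)=+1, (4|19)=+1; sign (−1)^1·+1^5·+1^3 = -1.
(a,b)_∞: sgn(-6479)=−, sgn(-1235)=−, so -1.
(a,b)_31: α=1, u≡9; β=2, v≡4 (mod 31); (9|31)=+1, (4|31)=+1; sign (−1)^0·+1^2·+1^1 = +1.
(a,b)_13: α=2, u≡2; β=5, v≡3 (mod 13); (2|13)=-1, (3|13)=+1; sign (−1)^0·-1^5·+1^2 = -1.
(a,b)_11: α=-3, u≡9; β=-6, v≡7 (mod 11); (9|11)=+1, (7|11)=-1; sign (−1)^0·+1^-6·-1^-3 = -1.
(a,b)_5: α=-2, u≡1; β=-1, v≡2 (mod 5); (1|5)=+1, (2|5)=-1; sign (−1)^0·+1^-1·-1^-2 = +1.
(a,b)_2: α=14, β=18; u≡1, v≡5 (mod 8); ε(u)ε(v)=0·0, αω(v)=14·1, βω(u)=18·0; sum ≡ 0  ⇒  +1.
|Ram(-6479, -1235)| = 4, even; anisotropic at {11, 13, 19, ∞}.

[11, 13, 19, inf]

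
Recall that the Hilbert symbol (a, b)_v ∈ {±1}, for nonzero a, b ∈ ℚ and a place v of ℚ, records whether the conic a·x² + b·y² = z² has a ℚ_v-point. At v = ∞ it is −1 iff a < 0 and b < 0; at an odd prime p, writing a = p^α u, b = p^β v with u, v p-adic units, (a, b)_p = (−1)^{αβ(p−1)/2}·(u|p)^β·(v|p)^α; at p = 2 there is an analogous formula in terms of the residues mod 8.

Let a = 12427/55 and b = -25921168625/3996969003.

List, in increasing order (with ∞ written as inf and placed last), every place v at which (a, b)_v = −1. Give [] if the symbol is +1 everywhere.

(a, b) ≡ (2365, -10763115) mod (ℚ^×)²; places V = {2, 3, 5, 11, 17, 23, 37, 41, 43, ∞}.
(a,b)_3: α=0, u≡1; β=-3, v≡1 (mod 3); (1|3)=+1, (1|3)=+1; sign (−1)^0·+1^-3·+1^0 = +1.
(a,b)_5: α=-1, u≡2; β=3, v≡2 (mod 5); (2|5)=-1, (2|5)=-1; sign (−1)^0·-1^3·-1^-1 = +1.
(a,b)_41: α=0, u≡12; β=1, v≡37 (mod 41); (12|41)=-1, (37|41)=+1; sign (−1)^0·-1^1·+1^0 = -1.
(a,b)_23: α=0, u≡11; β=-6, v≡20 (mod 23); (11|23)=-1, (20|23)=-1; sign (−1)^0·-1^-6·-1^0 = +1.
(a,b)_37: α=0, u≡10; β=1, v≡12 (mod 37); (10|37)=+1, (12|37)=+1; sign (−1)^0·+1^1·+1^0 = +1.
(a,b)_17: α=2, u≡15; β=2, v≡6 (mod 17); (15|17)=+1, (6|17)=-1; sign (−1)^0·+1^2·-1^2 = +1.
(a,b)_∞: sgn(2365)=+, sgn(-10763115)=−, so +1.
(a,b)_2: α=0, β=0; u≡5, v≡5 (mod 8); ε(u)ε(v)=0·0, αω(v)=0·1, βω(u)=0·1; sum ≡ 0  ⇒  +1.
(a,b)_11: α=-1, u≡6; β=1, v≡2 (mod 11); (6|11)=-1, (2|11)=-1; sign (−1)^1·-1^1·-1^-1 = -1.
(a,b)_43: α=1, u≡42; β=1, v≡13 (mod 43); (42|43)=-1, (13|43)=+1; sign (−1)^1·-1^1·+1^1 = +1.
Ram(2365, -10763115) = {11, 41}; no ℚ_11-point on the conic.

[11, 41]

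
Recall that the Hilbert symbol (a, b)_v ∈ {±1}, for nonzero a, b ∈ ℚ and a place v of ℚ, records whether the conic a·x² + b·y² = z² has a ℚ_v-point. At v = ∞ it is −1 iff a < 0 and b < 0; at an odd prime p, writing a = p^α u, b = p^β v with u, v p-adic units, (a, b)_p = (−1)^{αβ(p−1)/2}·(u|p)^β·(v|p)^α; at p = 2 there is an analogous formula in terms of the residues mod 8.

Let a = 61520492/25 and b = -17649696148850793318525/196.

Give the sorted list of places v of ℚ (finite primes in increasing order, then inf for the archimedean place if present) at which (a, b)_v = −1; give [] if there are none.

(a, b) ≡ (15380123, -26381) mod (ℚ^×)²; places V = {2, 3, 5, 7, 11, 13, 23, 31, 37, 53, ∞}.
(a,b)_11: α=1, u≡3; β=0, v≡7 (mod 11); (3|11)=+1, (7|11)=-1; sign (−1)^0·+1^0·-1^1 = -1.
(a,b)_53: α=1, u≡28; β=2, v≡47 (mod 53); (28|53)=+1, (47|53)=+1; sign (−1)^0·+1^2·+1^1 = +1.
(a,b)_31: α=1, u≡25; β=3, v≡22 (mod 31); (25|31)=+1, (22|31)=-1; sign (−1)^1·+1^3·-1^1 = +1.
(a,b)_∞: sgn(15380123)=+, sgn(-26381)=−, so +1.
(a,b)_5: α=-2, u≡2; β=2, v≡4 (mod 5); (2|5)=-1, (4|5)=+1; sign (−1)^0·-1^2·+1^-2 = +1.
(a,b)_37: α=1, u≡30; β=3, v≡10 (mod 37); (30|37)=+1, (10|37)=+1; sign (−1)^0·+1^3·+1^1 = +1.
(a,b)_7: α=0, u≡3; β=-2, v≡1 (mod 7); (3|7)=-1, (1|7)=+1; sign (−1)^0·-1^-2·+1^0 = +1.
(a,b)_3: α=0, u≡2; β=4, v≡1 (mod 3); (2|3)=-1, (1|3)=+1; sign (−1)^0·-1^4·+1^0 = +1.
(a,b)_13: α=0, u≡6; β=2, v≡10 (mod 13); (6|13)=-1, (10|13)=+1; sign (−1)^0·-1^2·+1^0 = +1.
(a,b)_2: α=2, β=-2; u≡3, v≡3 (mod 8); ε(u)ε(v)=1·1, αω(v)=2·1, βω(u)=-2·1; sum ≡ 1  ⇒  -1.
(a,b)_23: α=1, u≡21; β=3, v≡8 (mod 23); (21|23)=-1, (8|23)=+1; sign (−1)^1·-1^3·+1^1 = +1.
(15380123, -26381 / ℚ) ramifies at {2, 11}: a division algebra.

[2, 11]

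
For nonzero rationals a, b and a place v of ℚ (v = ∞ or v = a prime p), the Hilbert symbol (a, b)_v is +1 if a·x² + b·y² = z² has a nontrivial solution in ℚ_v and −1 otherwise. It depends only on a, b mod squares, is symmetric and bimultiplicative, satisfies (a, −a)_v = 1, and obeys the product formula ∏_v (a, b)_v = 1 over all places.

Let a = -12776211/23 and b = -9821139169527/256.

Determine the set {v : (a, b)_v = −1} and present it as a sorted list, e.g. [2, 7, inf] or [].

[37, inf]

Mod squares: a ≡ -74037, b ≡ -23. Check v ∈ {∞, 2, 3, 7, 23, 29, 37}.
v=2: v_2(a)=0, v_2(b)=-8; units ≡ 3, 1 (mod 8); ε·ε+αω+βω = 1·0+0·0+-8·1 ≡ 0  ⇒  (a,b)_2 = +1.
v=3: a=3^5·(≡2), b=3^2·(≡1) mod 3; (2|3)=-1, (1|3)=+1; (−1)^{5·2·1}·(-1)^2·(+1)^5 = +1.
v=37: a=37^1·(≡4), b=37^2·(≡31) mod 37; (4|37)=+1, (31|37)=-1; (−1)^{1·2·18}·(+1)^2·(-1)^1 = -1.
v=7: a=7^2·(≡2), b=7^2·(≡3) mod 7; (2|7)=+1, (3|7)=-1; (−1)^{2·2·3}·(+1)^2·(-1)^2 = +1.
v=29: a=29^1·(≡13), b=29^4·(≡9) mod 29; (13|29)=+1, (9|29)=+1; (−1)^{1·4·14}·(+1)^4·(+1)^1 = +1.
v=23: a=23^-1·(≡13), b=23^1·(≡10) mod 23; (13|23)=+1, (10|23)=-1; (−1)^{-1·1·11}·(+1)^1·(-1)^-1 = +1.
v=∞: -74037 < 0 and -23 < 0  ⇒  (a,b)_∞ = -1.
|Ram(-74037, -23)| = 2, even; anisotropic at {37, ∞}.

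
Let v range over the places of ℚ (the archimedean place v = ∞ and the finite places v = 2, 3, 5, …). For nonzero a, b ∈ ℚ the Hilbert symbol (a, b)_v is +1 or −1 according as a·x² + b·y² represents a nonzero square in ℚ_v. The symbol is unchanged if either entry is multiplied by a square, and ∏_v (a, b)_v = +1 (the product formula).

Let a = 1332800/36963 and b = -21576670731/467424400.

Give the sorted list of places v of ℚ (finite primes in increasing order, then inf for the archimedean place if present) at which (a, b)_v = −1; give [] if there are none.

[11, 17]

(a, b) ≡ (51, -11) mod (ℚ^×)²; places V = {2, 3, 5, 7, 11, 17, 19, 23, 37, 47, ∞}.
(a,b)_2: α=6, β=-4; u≡3, v≡5 (mod 8); ε(u)ε(v)=1·0, αω(v)=6·1, βω(u)=-4·1; sum ≡ 0  ⇒  +1.
(a,b)_47: α=0, u≡1; β=-2, v≡34 (mod 47); (1|47)=+1, (34|47)=+1; sign (−1)^0·+1^-2·+1^0 = +1.
(a,b)_23: α=0, u≡21; β=-2, v≡16 (mod 23); (21|23)=-1, (16|23)=+1; sign (−1)^0·-1^-2·+1^0 = +1.
(a,b)_3: α=-3, u≡2; β=4, v≡1 (mod 3); (2|3)=-1, (1|3)=+1; sign (−1)^0·-1^4·+1^-3 = +1.
(a,b)_7: α=2, u≡4; β=2, v≡5 (mod 7); (4|7)=+1, (5|7)=-1; sign (−1)^0·+1^2·-1^2 = +1.
(a,b)_17: α=1, u≡6; β=0, v≡6 (mod 17); (6|17)=-1, (6|17)=-1; sign (−1)^0·-1^0·-1^1 = -1.
(a,b)_∞: sgn(51)=+, sgn(-11)=−, so +1.
(a,b)_5: α=2, u≡4; β=-2, v≡4 (mod 5); (4|5)=+1, (4|5)=+1; sign (−1)^0·+1^-2·+1^2 = +1.
(a,b)_37: α=-2, u≡31; β=2, v≡30 (mod 37); (31|37)=-1, (30|37)=+1; sign (−1)^0·-1^2·+1^-2 = +1.
(a,b)_11: α=0, u≡6; β=1, v≡8 (mod 11); (6|11)=-1, (8|11)=-1; sign (−1)^0·-1^1·-1^0 = -1.
(a,b)_19: α=0, u≡8; β=2, v≡15 (mod 19); (8|19)=-1, (15|19)=-1; sign (−1)^0·-1^2·-1^0 = +1.
Ram(51, -11) = {11, 17}; no ℚ_11-point on the conic.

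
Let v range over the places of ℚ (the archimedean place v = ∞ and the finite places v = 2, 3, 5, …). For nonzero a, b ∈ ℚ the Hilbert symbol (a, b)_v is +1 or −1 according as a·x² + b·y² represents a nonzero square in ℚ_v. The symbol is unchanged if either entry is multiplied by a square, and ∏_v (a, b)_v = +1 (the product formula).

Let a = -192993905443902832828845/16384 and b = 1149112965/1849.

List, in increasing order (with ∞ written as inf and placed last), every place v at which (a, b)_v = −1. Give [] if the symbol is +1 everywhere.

[3, 5]

Mod squares: a ≡ -62205, b ≡ 165. Check v ∈ {∞, 2, 3, 5, 7, 11, 13, 17, 29, 43}.
v=43: a=43^0·(≡15), b=43^-2·(≡14) mod 43; (15|43)=+1, (14|43)=+1; (−1)^{0·-2·21}·(+1)^-2·(+1)^0 = +1.
v=17: a=17^2·(≡9), b=17^0·(≡3) mod 17; (9|17)=+1, (3|17)=-1; (−1)^{2·0·8}·(+1)^0·(-1)^2 = +1.
v=7: a=7^0·(≡2), b=7^2·(≡4) mod 7; (2|7)=+1, (4|7)=+1; (−1)^{0·2·3}·(+1)^2·(+1)^0 = +1.
v=2: v_2(a)=-14, v_2(b)=0; units ≡ 3, 5 (mod 8); ε·ε+αω+βω = 1·0+-14·1+0·1 ≡ 0  ⇒  (a,b)_2 = +1.
v=∞: -62205 < 0 and 165 > 0  ⇒  (a,b)_∞ = +1.
v=3: a=3^13·(≡1), b=3^1·(≡1) mod 3; (1|3)=+1, (1|3)=+1; (−1)^{13·1·1}·(+1)^1·(+1)^13 = -1.
v=13: a=13^5·(≡1), b=13^2·(≡10) mod 13; (1|13)=+1, (10|13)=+1; (−1)^{5·2·6}·(+1)^2·(+1)^5 = +1.
v=29: a=29^5·(≡23), b=29^2·(≡4) mod 29; (23|29)=+1, (4|29)=+1; (−1)^{5·2·14}·(+1)^2·(+1)^5 = +1.
v=5: a=5^1·(≡4), b=5^1·(≡2) mod 5; (4|5)=+1, (2|5)=-1; (−1)^{1·1·2}·(+1)^1·(-1)^1 = -1.
v=11: a=11^1·(≡7), b=11^1·(≡4) mod 11; (7|11)=-1, (4|11)=+1; (−1)^{1·1·5}·(-1)^1·(+1)^1 = +1.
(-62205, 165 / ℚ) ramifies at {3, 5}: a division algebra.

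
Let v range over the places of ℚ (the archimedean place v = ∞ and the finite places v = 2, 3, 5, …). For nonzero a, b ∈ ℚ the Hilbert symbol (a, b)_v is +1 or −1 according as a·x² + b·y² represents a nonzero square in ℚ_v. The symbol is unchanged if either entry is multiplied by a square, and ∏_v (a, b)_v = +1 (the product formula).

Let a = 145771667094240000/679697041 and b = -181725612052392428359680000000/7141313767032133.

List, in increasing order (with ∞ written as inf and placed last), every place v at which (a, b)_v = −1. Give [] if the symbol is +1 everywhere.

Mod squares: a ≡ 11, b ≡ -36465. Check v ∈ {∞, 2, 3, 5, 11, 13, 17, 19, 23, 29, 31}.
v=5: a=5^4·(≡4), b=5^7·(≡2) mod 5; (4|5)=+1, (2|5)=-1; (−1)^{4·7·2}·(+1)^7·(-1)^4 = +1.
v=17: a=17^2·(≡11), b=17^3·(≡5) mod 17; (11|17)=-1, (5|17)=-1; (−1)^{2·3·8}·(-1)^3·(-1)^2 = -1.
v=31: a=31^-2·(≡26), b=31^-4·(≡3) mod 31; (26|31)=-1, (3|31)=-1; (−1)^{-2·-4·15}·(-1)^-4·(-1)^-2 = +1.
v=3: a=3^8·(≡2), b=3^9·(≡1) mod 3; (2|3)=-1, (1|3)=+1; (−1)^{8·9·1}·(-1)^9·(+1)^8 = -1.
v=∞: 11 > 0 and -36465 < 0  ⇒  (a,b)_∞ = +1.
v=29: a=29^-4·(≡21), b=29^-6·(≡8) mod 29; (21|29)=-1, (8|29)=-1; (−1)^{-4·-6·14}·(-1)^-6·(-1)^-4 = +1.
v=13: a=13^0·(≡6), b=13^-1·(≡10) mod 13; (6|13)=-1, (10|13)=+1; (−1)^{0·-1·6}·(-1)^-1·(+1)^0 = -1.
v=19: a=19^2·(≡9), b=19^4·(≡12) mod 19; (9|19)=+1, (12|19)=-1; (−1)^{2·4·9}·(+1)^4·(-1)^2 = +1.
v=11: a=11^3·(≡4), b=11^3·(≡10) mod 11; (4|11)=+1, (10|11)=-1; (−1)^{3·3·5}·(+1)^3·(-1)^3 = +1.
v=23: a=23^0·(≡10), b=23^2·(≡8) mod 23; (10|23)=-1, (8|23)=+1; (−1)^{0·2·11}·(-1)^2·(+1)^0 = +1.
v=2: v_2(a)=8, v_2(b)=18; units ≡ 3, 7 (mod 8); ε·ε+αω+βω = 1·1+8·0+18·1 ≡ 1  ⇒  (a,b)_2 = -1.
(11, -36465 / ℚ) ramifies at {2, 3, 13, 17}: a division algebra.

[2, 3, 13, 17]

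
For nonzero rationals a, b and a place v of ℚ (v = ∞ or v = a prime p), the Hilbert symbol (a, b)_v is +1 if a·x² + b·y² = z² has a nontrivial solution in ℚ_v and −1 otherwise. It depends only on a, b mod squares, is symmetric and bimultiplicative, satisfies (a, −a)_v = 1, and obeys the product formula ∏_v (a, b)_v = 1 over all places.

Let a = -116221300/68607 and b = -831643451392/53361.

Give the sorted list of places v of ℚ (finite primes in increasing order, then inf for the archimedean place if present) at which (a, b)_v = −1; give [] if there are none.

[13, inf]

(a, b) ≡ (-91, -13) mod (ℚ^×)²; places V = {2, 3, 5, 7, 11, 13, 19, 23, ∞}.
(a,b)_7: α=-1, u≡1; β=-2, v≡4 (mod 7); (1|7)=+1, (4|7)=+1; sign (−1)^0·+1^-2·+1^-1 = +1.
(a,b)_23: α=2, u≡2; β=0, v≡21 (mod 23); (2|23)=+1, (21|23)=-1; sign (−1)^0·+1^0·-1^2 = +1.
(a,b)_5: α=2, u≡4; β=0, v≡3 (mod 5); (4|5)=+1, (3|5)=-1; sign (−1)^0·+1^0·-1^2 = +1.
(a,b)_19: α=0, u≡5; β=2, v≡1 (mod 19); (5|19)=+1, (1|19)=+1; sign (−1)^0·+1^2·+1^0 = +1.
(a,b)_∞: sgn(-91)=−, sgn(-13)=−, so -1.
(a,b)_13: α=3, u≡6; β=3, v≡3 (mod 13); (6|13)=-1, (3|13)=+1; sign (−1)^0·-1^3·+1^3 = -1.
(a,b)_11: α=-2, u≡6; β=-2, v≡5 (mod 11); (6|11)=-1, (5|11)=+1; sign (−1)^0·-1^-2·+1^-2 = +1.
(a,b)_3: α=-4, u≡2; β=-2, v≡2 (mod 3); (2|3)=-1, (2|3)=-1; sign (−1)^0·-1^-2·-1^-4 = +1.
(a,b)_2: α=2, β=20; u≡5, v≡3 (mod 8); ε(u)ε(v)=0·1, αω(v)=2·1, βω(u)=20·1; sum ≡ 0  ⇒  +1.
(-91, -13 / ℚ) ramifies at {13, ∞}: a division algebra.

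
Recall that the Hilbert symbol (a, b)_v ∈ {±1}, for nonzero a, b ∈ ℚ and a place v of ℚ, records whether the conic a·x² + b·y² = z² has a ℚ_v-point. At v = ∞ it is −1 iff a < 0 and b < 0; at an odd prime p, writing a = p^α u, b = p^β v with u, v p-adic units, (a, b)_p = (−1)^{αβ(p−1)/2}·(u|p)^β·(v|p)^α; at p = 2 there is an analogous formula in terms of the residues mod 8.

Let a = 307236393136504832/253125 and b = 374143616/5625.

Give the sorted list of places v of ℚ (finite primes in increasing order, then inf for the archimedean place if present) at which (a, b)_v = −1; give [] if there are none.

[7, 11, 17, 29]

Mod squares: a ≡ 385, b ≡ 986. Check v ∈ {∞, 2, 3, 5, 7, 11, 13, 17, 29}.
v=5: a=5^-5·(≡2), b=5^-4·(≡4) mod 5; (2|5)=-1, (4|5)=+1; (−1)^{-5·-4·2}·(-1)^-4·(+1)^-5 = +1.
v=11: a=11^3·(≡7), b=11^2·(≡10) mod 11; (7|11)=-1, (10|11)=-1; (−1)^{3·2·5}·(-1)^2·(-1)^3 = -1.
v=29: a=29^2·(≡21), b=29^1·(≡16) mod 29; (21|29)=-1, (16|29)=+1; (−1)^{2·1·14}·(-1)^1·(+1)^2 = -1.
v=∞: 385 > 0 and 986 > 0  ⇒  (a,b)_∞ = +1.
v=3: a=3^-4·(≡1), b=3^-2·(≡2) mod 3; (1|3)=+1, (2|3)=-1; (−1)^{-4·-2·1}·(+1)^-2·(-1)^-4 = +1.
v=17: a=17^2·(≡6), b=17^1·(≡12) mod 17; (6|17)=-1, (12|17)=-1; (−1)^{2·1·8}·(-1)^1·(-1)^2 = -1.
v=13: a=13^2·(≡11), b=13^0·(≡6) mod 13; (11|13)=-1, (6|13)=-1; (−1)^{2·0·6}·(-1)^0·(-1)^2 = +1.
v=2: v_2(a)=14, v_2(b)=7; units ≡ 1, 5 (mod 8); ε·ε+αω+βω = 0·0+14·1+7·0 ≡ 0  ⇒  (a,b)_2 = +1.
v=7: a=7^3·(≡3), b=7^2·(≡3) mod 7; (3|7)=-1, (3|7)=-1; (−1)^{3·2·3}·(-1)^2·(-1)^3 = -1.
(385, 986 / ℚ) ramifies at {7, 11, 17, 29}: a division algebra.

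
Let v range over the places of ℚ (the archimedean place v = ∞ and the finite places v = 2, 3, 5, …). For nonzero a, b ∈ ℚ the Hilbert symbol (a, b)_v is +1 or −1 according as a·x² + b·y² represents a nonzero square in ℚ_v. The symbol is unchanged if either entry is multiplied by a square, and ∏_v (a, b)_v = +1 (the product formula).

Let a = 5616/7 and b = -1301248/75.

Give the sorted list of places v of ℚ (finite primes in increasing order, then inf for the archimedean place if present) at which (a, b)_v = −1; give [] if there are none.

Mod squares: a ≡ 273, b ≡ -15249. Check v ∈ {∞, 2, 3, 5, 7, 13, 17, 23}.
v=3: a=3^3·(≡1), b=3^-1·(≡2) mod 3; (1|3)=+1, (2|3)=-1; (−1)^{3·-1·1}·(+1)^-1·(-1)^3 = +1.
v=7: a=7^-1·(≡2), b=7^0·(≡2) mod 7; (2|7)=+1, (2|7)=+1; (−1)^{-1·0·3}·(+1)^0·(+1)^-1 = +1.
v=∞: 273 > 0 and -15249 < 0  ⇒  (a,b)_∞ = +1.
v=23: a=23^0·(≡17), b=23^1·(≡16) mod 23; (17|23)=-1, (16|23)=+1; (−1)^{0·1·11}·(-1)^1·(+1)^0 = -1.
v=17: a=17^0·(≡13), b=17^1·(≡1) mod 17; (13|17)=+1, (1|17)=+1; (−1)^{0·1·8}·(+1)^1·(+1)^0 = +1.
v=13: a=13^1·(≡6), b=13^1·(≡3) mod 13; (6|13)=-1, (3|13)=+1; (−1)^{1·1·6}·(-1)^1·(+1)^1 = -1.
v=2: v_2(a)=4, v_2(b)=8; units ≡ 1, 7 (mod 8); ε·ε+αω+βω = 0·1+4·0+8·0 ≡ 0  ⇒  (a,b)_2 = +1.
v=5: a=5^0·(≡3), b=5^-2·(≡4) mod 5; (3|5)=-1, (4|5)=+1; (−1)^{0·-2·2}·(-1)^-2·(+1)^0 = +1.
Ram(273, -15249) = {13, 23}; no ℚ_13-point on the conic.

[13, 23]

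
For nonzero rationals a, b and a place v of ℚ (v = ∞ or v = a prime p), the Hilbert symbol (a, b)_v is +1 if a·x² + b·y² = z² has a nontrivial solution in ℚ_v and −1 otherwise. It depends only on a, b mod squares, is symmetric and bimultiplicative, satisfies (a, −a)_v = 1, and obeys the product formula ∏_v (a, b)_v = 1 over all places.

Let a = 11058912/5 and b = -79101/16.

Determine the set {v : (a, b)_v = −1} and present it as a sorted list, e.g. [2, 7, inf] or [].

Mod squares: a ≡ 383990, b ≡ -8789. Check v ∈ {∞, 2, 3, 5, 11, 17, 19, 43, 47}.
v=17: a=17^0·(≡11), b=17^1·(≡12) mod 17; (11|17)=-1, (12|17)=-1; (−1)^{0·1·8}·(-1)^1·(-1)^0 = -1.
v=2: v_2(a)=5, v_2(b)=-4; units ≡ 3, 3 (mod 8); ε·ε+αω+βω = 1·1+5·1+-4·1 ≡ 0  ⇒  (a,b)_2 = +1.
v=5: a=5^-1·(≡2), b=5^0·(≡4) mod 5; (2|5)=-1, (4|5)=+1; (−1)^{-1·0·2}·(-1)^0·(+1)^-1 = +1.
v=11: a=11^0·(≡8), b=11^1·(≡5) mod 11; (8|11)=-1, (5|11)=+1; (−1)^{0·1·5}·(-1)^1·(+1)^0 = -1.
v=47: a=47^1·(≡31), b=47^1·(≡27) mod 47; (31|47)=-1, (27|47)=+1; (−1)^{1·1·23}·(-1)^1·(+1)^1 = +1.
v=19: a=19^1·(≡8), b=19^0·(≡14) mod 19; (8|19)=-1, (14|19)=-1; (−1)^{1·0·9}·(-1)^0·(-1)^1 = -1.
v=3: a=3^2·(≡2), b=3^2·(≡1) mod 3; (2|3)=-1, (1|3)=+1; (−1)^{2·2·1}·(-1)^2·(+1)^2 = +1.
v=∞: 383990 > 0 and -8789 < 0  ⇒  (a,b)_∞ = +1.
v=43: a=43^1·(≡26), b=43^0·(≡20) mod 43; (26|43)=-1, (20|43)=-1; (−1)^{1·0·21}·(-1)^0·(-1)^1 = -1.
(383990, -8789 / ℚ) ramifies at {11, 17, 19, 43}: a division algebra.

[11, 17, 19, 43]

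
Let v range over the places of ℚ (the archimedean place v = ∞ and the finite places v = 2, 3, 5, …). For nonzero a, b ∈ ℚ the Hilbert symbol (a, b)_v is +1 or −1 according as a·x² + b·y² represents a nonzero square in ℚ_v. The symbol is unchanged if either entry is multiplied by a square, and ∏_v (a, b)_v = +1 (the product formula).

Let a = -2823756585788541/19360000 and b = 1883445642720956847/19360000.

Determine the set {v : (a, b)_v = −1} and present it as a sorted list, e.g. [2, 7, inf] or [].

[2, 23, 29, 41]

Mod squares: a ≡ -1437501, b ≡ 1140087. Check v ∈ {∞, 2, 3, 5, 11, 13, 23, 29, 31, 41, 47}.
v=47: a=47^2·(≡39), b=47^2·(≡25) mod 47; (39|47)=-1, (25|47)=+1; (−1)^{2·2·23}·(-1)^2·(+1)^2 = +1.
v=31: a=31^1·(≡16), b=31^1·(≡23) mod 31; (16|31)=+1, (23|31)=-1; (−1)^{1·1·15}·(+1)^1·(-1)^1 = +1.
v=5: a=5^-4·(≡4), b=5^-4·(≡2) mod 5; (4|5)=+1, (2|5)=-1; (−1)^{-4·-4·2}·(+1)^-4·(-1)^-4 = +1.
v=3: a=3^1·(≡2), b=3^1·(≡1) mod 3; (2|3)=-1, (1|3)=+1; (−1)^{1·1·1}·(-1)^1·(+1)^1 = +1.
v=∞: -1437501 < 0 and 1140087 > 0  ⇒  (a,b)_∞ = +1.
v=2: v_2(a)=-8, v_2(b)=-8; units ≡ 3, 7 (mod 8); ε·ε+αω+βω = 1·1+-8·0+-8·1 ≡ 1  ⇒  (a,b)_2 = -1.
v=23: a=23^2·(≡7), b=23^3·(≡4) mod 23; (7|23)=-1, (4|23)=+1; (−1)^{2·3·11}·(-1)^3·(+1)^2 = -1.
v=11: a=11^-2·(≡3), b=11^-2·(≡1) mod 11; (3|11)=+1, (1|11)=+1; (−1)^{-2·-2·5}·(+1)^-2·(+1)^-2 = +1.
v=29: a=29^1·(≡8), b=29^2·(≡19) mod 29; (8|29)=-1, (19|29)=-1; (−1)^{1·2·14}·(-1)^2·(-1)^1 = -1.
v=13: a=13^1·(≡12), b=13^1·(≡4) mod 13; (12|13)=+1, (4|13)=+1; (−1)^{1·1·6}·(+1)^1·(+1)^1 = +1.
v=41: a=41^3·(≡17), b=41^3·(≡18) mod 41; (17|41)=-1, (18|41)=+1; (−1)^{3·3·20}·(-1)^3·(+1)^3 = -1.
(-1437501, 1140087 / ℚ) ramifies at {2, 23, 29, 41}: a division algebra.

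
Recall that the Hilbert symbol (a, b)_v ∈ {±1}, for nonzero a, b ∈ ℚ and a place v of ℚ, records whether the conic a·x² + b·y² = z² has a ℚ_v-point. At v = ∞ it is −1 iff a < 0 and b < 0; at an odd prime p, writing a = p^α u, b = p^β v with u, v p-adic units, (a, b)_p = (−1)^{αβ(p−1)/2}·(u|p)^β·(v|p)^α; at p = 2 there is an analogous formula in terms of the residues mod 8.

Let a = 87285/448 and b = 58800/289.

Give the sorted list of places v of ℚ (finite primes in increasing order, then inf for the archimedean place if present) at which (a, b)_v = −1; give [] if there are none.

Mod squares: a ≡ 1155, b ≡ 3. Check v ∈ {∞, 2, 3, 5, 7, 11, 17, 23}.
v=2: v_2(a)=-6, v_2(b)=4; units ≡ 3, 3 (mod 8); ε·ε+αω+βω = 1·1+-6·1+4·1 ≡ 1  ⇒  (a,b)_2 = -1.
v=7: a=7^-1·(≡2), b=7^2·(≡5) mod 7; (2|7)=+1, (5|7)=-1; (−1)^{-1·2·3}·(+1)^2·(-1)^-1 = -1.
v=11: a=11^1·(≡6), b=11^0·(≡9) mod 11; (6|11)=-1, (9|11)=+1; (−1)^{1·0·5}·(-1)^0·(+1)^1 = +1.
v=17: a=17^0·(≡4), b=17^-2·(≡14) mod 17; (4|17)=+1, (14|17)=-1; (−1)^{0·-2·8}·(+1)^-2·(-1)^0 = +1.
v=∞: 1155 > 0 and 3 > 0  ⇒  (a,b)_∞ = +1.
v=23: a=23^2·(≡15), b=23^0·(≡8) mod 23; (15|23)=-1, (8|23)=+1; (−1)^{2·0·11}·(-1)^0·(+1)^2 = +1.
v=5: a=5^1·(≡4), b=5^2·(≡3) mod 5; (4|5)=+1, (3|5)=-1; (−1)^{1·2·2}·(+1)^2·(-1)^1 = -1.
v=3: a=3^1·(≡1), b=3^1·(≡1) mod 3; (1|3)=+1, (1|3)=+1; (−1)^{1·1·1}·(+1)^1·(+1)^1 = -1.
(1155, 3 / ℚ) ramifies at {2, 3, 5, 7}: a division algebra.

[2, 3, 5, 7]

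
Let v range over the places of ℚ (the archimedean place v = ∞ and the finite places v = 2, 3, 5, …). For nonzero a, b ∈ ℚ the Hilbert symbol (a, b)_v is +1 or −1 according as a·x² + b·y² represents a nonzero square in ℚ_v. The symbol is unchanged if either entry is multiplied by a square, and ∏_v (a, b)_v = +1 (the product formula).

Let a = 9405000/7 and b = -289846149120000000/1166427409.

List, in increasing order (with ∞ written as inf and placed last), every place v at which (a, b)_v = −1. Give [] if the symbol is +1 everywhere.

(a, b) ≡ (2926, -5) mod (ℚ^×)²; places V = {2, 3, 5, 7, 11, 17, 19, 41, ∞}.
(a,b)_∞: sgn(2926)=+, sgn(-5)=−, so +1.
(a,b)_17: α=0, u≡8; β=-2, v≡6 (mod 17); (8|17)=+1, (6|17)=-1; sign (−1)^0·+1^-2·-1^0 = +1.
(a,b)_5: α=4, u≡4; β=7, v≡1 (mod 5); (4|5)=+1, (1|5)=+1; sign (−1)^0·+1^7·+1^4 = +1.
(a,b)_19: α=1, u≡18; β=2, v≡8 (mod 19); (18|19)=-1, (8|19)=-1; sign (−1)^0·-1^2·-1^1 = -1.
(a,b)_41: α=0, u≡19; β=-2, v≡23 (mod 41); (19|41)=-1, (23|41)=+1; sign (−1)^0·-1^-2·+1^0 = +1.
(a,b)_7: α=-1, u≡3; β=-4, v≡2 (mod 7); (3|7)=-1, (2|7)=+1; sign (−1)^0·-1^-4·+1^-1 = +1.
(a,b)_3: α=2, u≡1; β=4, v≡1 (mod 3); (1|3)=+1, (1|3)=+1; sign (−1)^0·+1^4·+1^2 = +1.
(a,b)_2: α=3, β=20; u≡7, v≡3 (mod 8); ε(u)ε(v)=1·1, αω(v)=3·1, βω(u)=20·0; sum ≡ 0  ⇒  +1.
(a,b)_11: α=1, u≡2; β=2, v≡6 (mod 11); (2|11)=-1, (6|11)=-1; sign (−1)^0·-1^2·-1^1 = -1.
Ram(2926, -5) = {11, 19}; no ℚ_11-point on the conic.

[11, 19]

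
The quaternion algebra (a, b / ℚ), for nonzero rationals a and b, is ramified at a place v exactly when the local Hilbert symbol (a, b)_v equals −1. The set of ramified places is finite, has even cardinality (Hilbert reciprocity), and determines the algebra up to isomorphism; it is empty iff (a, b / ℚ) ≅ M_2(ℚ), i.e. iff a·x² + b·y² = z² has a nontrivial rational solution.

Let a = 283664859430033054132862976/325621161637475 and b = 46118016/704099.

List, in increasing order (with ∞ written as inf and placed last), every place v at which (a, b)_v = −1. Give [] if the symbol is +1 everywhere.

(a, b) ≡ (8151, 17974) mod (ℚ^×)²; places V = {2, 3, 5, 7, 11, 13, 17, 19, 23, 43, ∞}.
(a,b)_2: α=20, β=7; u≡7, v≡3 (mod 8); ε(u)ε(v)=1·1, αω(v)=20·1, βω(u)=7·0; sum ≡ 1  ⇒  -1.
(a,b)_23: α=-4, u≡9; β=-2, v≡22 (mod 23); (9|23)=+1, (22|23)=-1; sign (−1)^0·+1^-2·-1^-4 = +1.
(a,b)_17: α=-2, u≡1; β=0, v≡11 (mod 17); (1|17)=+1, (11|17)=-1; sign (−1)^0·+1^0·-1^-2 = +1.
(a,b)_43: α=4, u≡17; β=1, v≡13 (mod 43); (17|43)=+1, (13|43)=+1; sign (−1)^0·+1^1·+1^4 = +1.
(a,b)_∞: sgn(8151)=+, sgn(17974)=+, so +1.
(a,b)_11: α=-5, u≡1; β=-3, v≡10 (mod 11); (1|11)=+1, (10|11)=-1; sign (−1)^1·+1^-3·-1^-5 = +1.
(a,b)_5: α=-2, u≡4; β=0, v≡4 (mod 5); (4|5)=+1, (4|5)=+1; sign (−1)^0·+1^0·+1^-2 = +1.
(a,b)_7: α=4, u≡3; β=2, v≡5 (mod 7); (3|7)=-1, (5|7)=-1; sign (−1)^0·-1^2·-1^4 = +1.
(a,b)_19: α=3, u≡16; β=1, v≡8 (mod 19); (16|19)=+1, (8|19)=-1; sign (−1)^1·+1^1·-1^3 = +1.
(a,b)_3: α=7, u≡2; β=2, v≡1 (mod 3); (2|3)=-1, (1|3)=+1; sign (−1)^0·-1^2·+1^7 = +1.
(a,b)_13: α=3, u≡12; β=0, v≡8 (mod 13); (12|13)=+1, (8|13)=-1; sign (−1)^0·+1^0·-1^3 = -1.
|Ram(8151, 17974)| = 2, even; anisotropic at {2, 13}.

[2, 13]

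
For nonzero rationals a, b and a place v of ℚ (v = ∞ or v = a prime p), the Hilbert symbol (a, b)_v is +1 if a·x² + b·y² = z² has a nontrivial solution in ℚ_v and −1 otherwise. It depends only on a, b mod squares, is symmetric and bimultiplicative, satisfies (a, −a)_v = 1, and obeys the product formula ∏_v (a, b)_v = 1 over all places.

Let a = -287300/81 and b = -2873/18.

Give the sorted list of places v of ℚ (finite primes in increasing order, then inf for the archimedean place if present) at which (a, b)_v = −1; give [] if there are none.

[2, inf]

(a, b) ≡ (-17, -34) mod (ℚ^×)²; places V = {2, 3, 5, 13, 17, ∞}.
(a,b)_∞: sgn(-17)=−, sgn(-34)=−, so -1.
(a,b)_3: α=-4, u≡1; β=-2, v≡2 (mod 3); (1|3)=+1, (2|3)=-1; sign (−1)^0·+1^-2·-1^-4 = +1.
(a,b)_5: α=2, u≡3; β=0, v≡4 (mod 5); (3|5)=-1, (4|5)=+1; sign (−1)^0·-1^0·+1^2 = +1.
(a,b)_13: α=2, u≡1; β=2, v≡7 (mod 13); (1|13)=+1, (7|13)=-1; sign (−1)^0·+1^2·-1^2 = +1.
(a,b)_2: α=2, β=-1; u≡7, v≡7 (mod 8); ε(u)ε(v)=1·1, αω(v)=2·0, βω(u)=-1·0; sum ≡ 1  ⇒  -1.
(a,b)_17: α=1, u≡9; β=1, v≡1 (mod 17); (9|17)=+1, (1|17)=+1; sign (−1)^0·+1^1·+1^1 = +1.
(-17, -34 / ℚ) ramifies at {2, ∞}: a division algebra.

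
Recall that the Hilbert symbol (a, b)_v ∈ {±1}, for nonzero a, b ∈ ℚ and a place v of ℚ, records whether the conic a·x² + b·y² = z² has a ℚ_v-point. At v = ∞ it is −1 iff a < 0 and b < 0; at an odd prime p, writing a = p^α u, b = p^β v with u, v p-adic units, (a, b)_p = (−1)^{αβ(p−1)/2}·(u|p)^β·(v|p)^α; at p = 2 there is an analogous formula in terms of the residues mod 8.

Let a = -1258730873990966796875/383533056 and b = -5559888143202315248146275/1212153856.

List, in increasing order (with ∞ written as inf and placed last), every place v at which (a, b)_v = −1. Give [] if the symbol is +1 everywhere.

(a, b) ≡ (-203, -7465731) mod (ℚ^×)²; places V = {2, 3, 5, 7, 13, 17, 19, 23, 29, 41, ∞}.
(a,b)_2: α=-14, β=-22; u≡5, v≡5 (mod 8); ε(u)ε(v)=0·0, αω(v)=-14·1, βω(u)=-22·1; sum ≡ 0  ⇒  +1.
(a,b)_19: α=0, u≡9; β=4, v≡13 (mod 19); (9|19)=+1, (13|19)=-1; sign (−1)^0·+1^4·-1^0 = +1.
(a,b)_29: α=1, u≡16; β=1, v≡16 (mod 29); (16|29)=+1, (16|29)=+1; sign (−1)^0·+1^1·+1^1 = +1.
(a,b)_3: α=-4, u≡1; β=3, v≡1 (mod 3); (1|3)=+1, (1|3)=+1; sign (−1)^0·+1^3·+1^-4 = +1.
(a,b)_7: α=1, u≡6; β=1, v≡2 (mod 7); (6|7)=-1, (2|7)=+1; sign (−1)^1·-1^1·+1^1 = +1.
(a,b)_41: α=2, u≡23; β=3, v≡18 (mod 41); (23|41)=+1, (18|41)=+1; sign (−1)^0·+1^3·+1^2 = +1.
(a,b)_∞: sgn(-203)=−, sgn(-7465731)=−, so -1.
(a,b)_17: α=-2, u≡16; β=-2, v≡10 (mod 17); (16|17)=+1, (10|17)=-1; sign (−1)^0·+1^-2·-1^-2 = +1.
(a,b)_23: α=2, u≡18; β=3, v≡16 (mod 23); (18|23)=+1, (16|23)=+1; sign (−1)^0·+1^3·+1^2 = +1.
(a,b)_13: α=4, u≡5; β=5, v≡12 (mod 13); (5|13)=-1, (12|13)=+1; sign (−1)^0·-1^5·+1^4 = -1.
(a,b)_5: α=12, u≡3; β=2, v≡4 (mod 5); (3|5)=-1, (4|5)=+1; sign (−1)^0·-1^2·+1^12 = +1.
|Ram(-203, -7465731)| = 2, even; anisotropic at {13, ∞}.

[13, inf]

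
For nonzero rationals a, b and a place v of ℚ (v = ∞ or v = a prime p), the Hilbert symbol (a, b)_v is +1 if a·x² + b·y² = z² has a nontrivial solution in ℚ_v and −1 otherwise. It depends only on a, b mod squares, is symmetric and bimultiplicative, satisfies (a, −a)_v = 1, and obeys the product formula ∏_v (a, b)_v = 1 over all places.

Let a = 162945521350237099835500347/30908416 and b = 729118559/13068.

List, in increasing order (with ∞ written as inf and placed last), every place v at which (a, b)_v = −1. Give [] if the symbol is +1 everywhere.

[2, 3, 7, 17]

Mod squares: a ≡ 23925902, b ≡ 35853. Check v ∈ {∞, 2, 3, 7, 11, 13, 17, 19, 23, 37, 53}.
v=11: a=11^-1·(≡2), b=11^-2·(≡9) mod 11; (2|11)=-1, (9|11)=+1; (−1)^{-1·-2·5}·(-1)^-2·(+1)^-1 = +1.
v=19: a=19^5·(≡10), b=19^3·(≡1) mod 19; (10|19)=-1, (1|19)=+1; (−1)^{5·3·9}·(-1)^3·(+1)^5 = +1.
v=23: a=23^2·(≡21), b=23^0·(≡11) mod 23; (21|23)=-1, (11|23)=-1; (−1)^{2·0·11}·(-1)^0·(-1)^2 = +1.
v=37: a=37^3·(≡9), b=37^1·(≡11) mod 37; (9|37)=+1, (11|37)=+1; (−1)^{3·1·18}·(+1)^1·(+1)^3 = +1.
v=53: a=53^2·(≡29), b=53^0·(≡37) mod 53; (29|53)=+1, (37|53)=+1; (−1)^{2·0·26}·(+1)^0·(+1)^2 = +1.
v=∞: 23925902 > 0 and 35853 > 0  ⇒  (a,b)_∞ = +1.
v=17: a=17^3·(≡5), b=17^1·(≡15) mod 17; (5|17)=-1, (15|17)=+1; (−1)^{3·1·8}·(-1)^1·(+1)^3 = -1.
v=3: a=3^4·(≡2), b=3^-3·(≡2) mod 3; (2|3)=-1, (2|3)=-1; (−1)^{4·-3·1}·(-1)^-3·(-1)^4 = -1.
v=13: a=13^3·(≡7), b=13^2·(≡9) mod 13; (7|13)=-1, (9|13)=+1; (−1)^{3·2·6}·(-1)^2·(+1)^3 = +1.
v=7: a=7^-3·(≡5), b=7^0·(≡6) mod 7; (5|7)=-1, (6|7)=-1; (−1)^{-3·0·3}·(-1)^0·(-1)^-3 = -1.
v=2: v_2(a)=-13, v_2(b)=-2; units ≡ 7, 5 (mod 8); ε·ε+αω+βω = 1·0+-13·1+-2·0 ≡ 1  ⇒  (a,b)_2 = -1.
Ram(23925902, 35853) = {2, 3, 7, 17}; no ℚ_2-point on the conic.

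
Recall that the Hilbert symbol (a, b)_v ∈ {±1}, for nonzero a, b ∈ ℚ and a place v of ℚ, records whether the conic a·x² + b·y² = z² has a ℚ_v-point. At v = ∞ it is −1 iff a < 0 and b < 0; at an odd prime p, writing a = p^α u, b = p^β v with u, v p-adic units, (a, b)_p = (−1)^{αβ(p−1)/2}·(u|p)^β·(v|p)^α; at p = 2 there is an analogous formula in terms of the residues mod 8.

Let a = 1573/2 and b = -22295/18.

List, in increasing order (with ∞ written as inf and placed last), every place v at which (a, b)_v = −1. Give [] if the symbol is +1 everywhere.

[2, 7]

(a, b) ≡ (26, -910) mod (ℚ^×)²; places V = {2, 3, 5, 7, 11, 13, ∞}.
(a,b)_5: α=0, u≡4; β=1, v≡2 (mod 5); (4|5)=+1, (2|5)=-1; sign (−1)^0·+1^1·-1^0 = +1.
(a,b)_∞: sgn(26)=+, sgn(-910)=−, so +1.
(a,b)_3: α=0, u≡2; β=-2, v≡2 (mod 3); (2|3)=-1, (2|3)=-1; sign (−1)^0·-1^-2·-1^0 = +1.
(a,b)_7: α=0, u≡6; β=3, v≡3 (mod 7); (6|7)=-1, (3|7)=-1; sign (−1)^0·-1^3·-1^0 = -1.
(a,b)_13: α=1, u≡2; β=1, v≡8 (mod 13); (2|13)=-1, (8|13)=-1; sign (−1)^0·-1^1·-1^1 = +1.
(a,b)_11: α=2, u≡1; β=0, v≡5 (mod 11); (1|11)=+1, (5|11)=+1; sign (−1)^0·+1^0·+1^2 = +1.
(a,b)_2: α=-1, β=-1; u≡5, v≡1 (mod 8); ε(u)ε(v)=0·0, αω(v)=-1·0, βω(u)=-1·1; sum ≡ 1  ⇒  -1.
(26, -910 / ℚ) ramifies at {2, 7}: a division algebra.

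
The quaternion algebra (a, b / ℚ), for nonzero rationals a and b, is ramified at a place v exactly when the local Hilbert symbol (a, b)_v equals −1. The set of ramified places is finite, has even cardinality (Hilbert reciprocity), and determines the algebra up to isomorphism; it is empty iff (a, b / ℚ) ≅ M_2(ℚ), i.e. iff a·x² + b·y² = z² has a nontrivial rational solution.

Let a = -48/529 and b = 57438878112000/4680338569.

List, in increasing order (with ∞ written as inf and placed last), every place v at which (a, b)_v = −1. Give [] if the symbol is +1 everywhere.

(a, b) ≡ (-3, 11305) mod (ℚ^×)²; places V = {2, 3, 5, 7, 11, 17, 19, 23, 37, 43, ∞}.
(a,b)_43: α=0, u≡36; β=-4, v≡26 (mod 43); (36|43)=+1, (26|43)=-1; sign (−1)^0·+1^-4·-1^0 = +1.
(a,b)_19: α=0, u≡16; β=1, v≡17 (mod 19); (16|19)=+1, (17|19)=+1; sign (−1)^0·+1^1·+1^0 = +1.
(a,b)_3: α=1, u≡2; β=8, v≡1 (mod 3); (2|3)=-1, (1|3)=+1; sign (−1)^0·-1^8·+1^1 = +1.
(a,b)_∞: sgn(-3)=−, sgn(11305)=+, so +1.
(a,b)_7: α=0, u≡2; β=1, v≡3 (mod 7); (2|7)=+1, (3|7)=-1; sign (−1)^0·+1^1·-1^0 = +1.
(a,b)_23: α=-2, u≡21; β=0, v≡18 (mod 23); (21|23)=-1, (18|23)=+1; sign (−1)^0·-1^0·+1^-2 = +1.
(a,b)_37: α=0, u≡36; β=-2, v≡5 (mod 37); (36|37)=+1, (5|37)=-1; sign (−1)^0·+1^-2·-1^0 = +1.
(a,b)_11: α=0, u≡7; β=2, v≡6 (mod 11); (7|11)=-1, (6|11)=-1; sign (−1)^0·-1^2·-1^0 = +1.
(a,b)_2: α=4, β=8; u≡5, v≡1 (mod 8); ε(u)ε(v)=0·0, αω(v)=4·0, βω(u)=8·1; sum ≡ 0  ⇒  +1.
(a,b)_17: α=0, u≡10; β=1, v≡13 (mod 17); (10|17)=-1, (13|17)=+1; sign (−1)^0·-1^1·+1^0 = -1.
(a,b)_5: α=0, u≡3; β=3, v≡4 (mod 5); (3|5)=-1, (4|5)=+1; sign (−1)^0·-1^3·+1^0 = -1.
Ram(-3, 11305) = {5, 17}; no ℚ_5-point on the conic.

[5, 17]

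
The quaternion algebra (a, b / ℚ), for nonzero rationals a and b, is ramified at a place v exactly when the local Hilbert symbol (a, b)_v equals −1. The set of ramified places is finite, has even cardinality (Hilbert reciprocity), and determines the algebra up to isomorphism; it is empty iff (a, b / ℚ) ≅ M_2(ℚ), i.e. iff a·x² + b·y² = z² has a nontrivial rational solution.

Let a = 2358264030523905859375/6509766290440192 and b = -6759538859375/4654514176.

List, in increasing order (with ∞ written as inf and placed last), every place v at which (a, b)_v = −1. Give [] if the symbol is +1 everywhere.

(a, b) ≡ (403, -1247) mod (ℚ^×)²; places V = {2, 5, 13, 19, 29, 31, 41, 43, ∞}.
(a,b)_2: α=-20, β=-14; u≡3, v≡1 (mod 8); ε(u)ε(v)=1·0, αω(v)=-20·0, βω(u)=-14·1; sum ≡ 0  ⇒  +1.
(a,b)_19: α=4, u≡9; β=2, v≡17 (mod 19); (9|19)=+1, (17|19)=+1; sign (−1)^0·+1^2·+1^4 = +1.
(a,b)_∞: sgn(403)=+, sgn(-1247)=−, so +1.
(a,b)_31: α=3, u≡11; β=2, v≡6 (mod 31); (11|31)=-1, (6|31)=-1; sign (−1)^0·-1^2·-1^3 = -1.
(a,b)_13: α=-3, u≡7; β=-2, v≡12 (mod 13); (7|13)=-1, (12|13)=+1; sign (−1)^0·-1^-2·+1^-3 = +1.
(a,b)_41: α=-4, u≡22; β=-2, v≡17 (mod 41); (22|41)=-1, (17|41)=-1; sign (−1)^0·-1^-2·-1^-4 = +1.
(a,b)_29: α=2, u≡15; β=1, v≡8 (mod 29); (15|29)=-1, (8|29)=-1; sign (−1)^0·-1^1·-1^2 = -1.
(a,b)_5: α=8, u≡2; β=6, v≡3 (mod 5); (2|5)=-1, (3|5)=-1; sign (−1)^0·-1^6·-1^8 = +1.
(a,b)_43: α=2, u≡10; β=1, v≡13 (mod 43); (10|43)=+1, (13|43)=+1; sign (−1)^0·+1^1·+1^2 = +1.
|Ram(403, -1247)| = 2, even; anisotropic at {29, 31}.

[29, 31]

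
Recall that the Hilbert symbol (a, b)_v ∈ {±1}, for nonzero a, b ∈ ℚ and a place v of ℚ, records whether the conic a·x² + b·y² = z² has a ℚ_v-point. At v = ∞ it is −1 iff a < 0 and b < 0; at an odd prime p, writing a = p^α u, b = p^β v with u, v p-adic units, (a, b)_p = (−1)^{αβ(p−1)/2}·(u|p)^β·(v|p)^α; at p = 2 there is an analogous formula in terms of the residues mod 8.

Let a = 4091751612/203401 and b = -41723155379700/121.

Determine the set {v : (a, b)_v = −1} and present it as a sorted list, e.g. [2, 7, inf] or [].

[2, 37]

(a, b) ≡ (23, -37) mod (ℚ^×)²; places V = {2, 3, 5, 11, 13, 19, 23, 37, 41, ∞}.
(a,b)_2: α=2, β=2; u≡7, v≡3 (mod 8); ε(u)ε(v)=1·1, αω(v)=2·1, βω(u)=2·0; sum ≡ 1  ⇒  -1.
(a,b)_∞: sgn(23)=+, sgn(-37)=−, so +1.
(a,b)_11: α=-2, u≡4; β=-2, v≡8 (mod 11); (4|11)=+1, (8|11)=-1; sign (−1)^0·+1^-2·-1^-2 = +1.
(a,b)_13: α=2, u≡12; β=0, v≡6 (mod 13); (12|13)=+1, (6|13)=-1; sign (−1)^0·+1^0·-1^2 = +1.
(a,b)_5: α=0, u≡2; β=2, v≡2 (mod 5); (2|5)=-1, (2|5)=-1; sign (−1)^0·-1^2·-1^0 = +1.
(a,b)_3: α=6, u≡2; β=10, v≡2 (mod 3); (2|3)=-1, (2|3)=-1; sign (−1)^0·-1^10·-1^6 = +1.
(a,b)_41: α=-2, u≡4; β=0, v≡5 (mod 41); (4|41)=+1, (5|41)=+1; sign (−1)^0·+1^0·+1^-2 = +1.
(a,b)_19: α=2, u≡7; β=2, v≡1 (mod 19); (7|19)=+1, (1|19)=+1; sign (−1)^0·+1^2·+1^2 = +1.
(a,b)_37: α=0, u≡29; β=1, v≡27 (mod 37); (29|37)=-1, (27|37)=+1; sign (−1)^0·-1^1·+1^0 = -1.
(a,b)_23: α=1, u≡8; β=2, v≡18 (mod 23); (8|23)=+1, (18|23)=+1; sign (−1)^0·+1^2·+1^1 = +1.
Ram(23, -37) = {2, 37}; no ℚ_2-point on the conic.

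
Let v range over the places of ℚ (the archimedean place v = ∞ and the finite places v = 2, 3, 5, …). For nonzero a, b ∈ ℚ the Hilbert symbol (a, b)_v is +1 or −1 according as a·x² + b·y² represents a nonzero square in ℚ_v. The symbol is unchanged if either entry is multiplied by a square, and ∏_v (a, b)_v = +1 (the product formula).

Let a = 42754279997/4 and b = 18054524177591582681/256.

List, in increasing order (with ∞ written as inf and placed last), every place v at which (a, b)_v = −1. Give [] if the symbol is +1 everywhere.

[13, 19]

(a, b) ≡ (210197, 41) mod (ℚ^×)²; places V = {2, 7, 11, 13, 19, 23, 37, 41, ∞}.
(a,b)_19: α=1, u≡17; β=2, v≡18 (mod 19); (17|19)=+1, (18|19)=-1; sign (−1)^0·+1^2·-1^1 = -1.
(a,b)_23: α=1, u≡1; β=2, v≡1 (mod 23); (1|23)=+1, (1|23)=+1; sign (−1)^0·+1^2·+1^1 = +1.
(a,b)_41: α=2, u≡5; β=3, v≡4 (mod 41); (5|41)=+1, (4|41)=+1; sign (−1)^0·+1^3·+1^2 = +1.
(a,b)_37: α=1, u≡23; β=2, v≡12 (mod 37); (23|37)=-1, (12|37)=+1; sign (−1)^0·-1^2·+1^1 = +1.
(a,b)_∞: sgn(210197)=+, sgn(41)=+, so +1.
(a,b)_13: α=1, u≡1; β=2, v≡8 (mod 13); (1|13)=+1, (8|13)=-1; sign (−1)^0·+1^2·-1^1 = -1.
(a,b)_7: α=0, u≡4; β=2, v≡3 (mod 7); (4|7)=+1, (3|7)=-1; sign (−1)^0·+1^2·-1^0 = +1.
(a,b)_2: α=-2, β=-8; u≡5, v≡1 (mod 8); ε(u)ε(v)=0·0, αω(v)=-2·0, βω(u)=-8·1; sum ≡ 0  ⇒  +1.
(a,b)_11: α=2, u≡1; β=2, v≡7 (mod 11); (1|11)=+1, (7|11)=-1; sign (−1)^0·+1^2·-1^2 = +1.
Ram(210197, 41) = {13, 19}; no ℚ_13-point on the conic.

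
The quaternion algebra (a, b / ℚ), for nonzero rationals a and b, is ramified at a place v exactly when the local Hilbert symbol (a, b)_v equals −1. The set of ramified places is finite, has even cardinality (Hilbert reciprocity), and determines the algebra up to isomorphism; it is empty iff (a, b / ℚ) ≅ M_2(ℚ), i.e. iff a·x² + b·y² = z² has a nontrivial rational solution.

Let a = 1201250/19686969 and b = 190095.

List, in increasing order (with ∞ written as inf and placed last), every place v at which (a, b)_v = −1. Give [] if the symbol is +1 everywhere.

(a, b) ≡ (2, 190095) mod (ℚ^×)²; places V = {2, 3, 5, 17, 19, 23, 29, 31, ∞}.
(a,b)_23: α=0, u≡13; β=1, v≡8 (mod 23); (13|23)=+1, (8|23)=+1; sign (−1)^0·+1^1·+1^0 = +1.
(a,b)_2: α=1, β=0; u≡1, v≡7 (mod 8); ε(u)ε(v)=0·1, αω(v)=1·0, βω(u)=0·0; sum ≡ 0  ⇒  +1.
(a,b)_29: α=-2, u≡2; β=1, v≡1 (mod 29); (2|29)=-1, (1|29)=+1; sign (−1)^0·-1^1·+1^-2 = -1.
(a,b)_17: α=-2, u≡15; β=0, v≡1 (mod 17); (15|17)=+1, (1|17)=+1; sign (−1)^0·+1^0·+1^-2 = +1.
(a,b)_19: α=0, u≡14; β=1, v≡11 (mod 19); (14|19)=-1, (11|19)=+1; sign (−1)^0·-1^1·+1^0 = -1.
(a,b)_∞: sgn(2)=+, sgn(190095)=+, so +1.
(a,b)_5: α=4, u≡3; β=1, v≡4 (mod 5); (3|5)=-1, (4|5)=+1; sign (−1)^0·-1^1·+1^4 = -1.
(a,b)_31: α=2, u≡20; β=0, v≡3 (mod 31); (20|31)=+1, (3|31)=-1; sign (−1)^0·+1^0·-1^2 = +1.
(a,b)_3: α=-4, u≡2; β=1, v≡2 (mod 3); (2|3)=-1, (2|3)=-1; sign (−1)^0·-1^1·-1^-4 = -1.
(2, 190095 / ℚ) ramifies at {3, 5, 19, 29}: a division algebra.

[3, 5, 19, 29]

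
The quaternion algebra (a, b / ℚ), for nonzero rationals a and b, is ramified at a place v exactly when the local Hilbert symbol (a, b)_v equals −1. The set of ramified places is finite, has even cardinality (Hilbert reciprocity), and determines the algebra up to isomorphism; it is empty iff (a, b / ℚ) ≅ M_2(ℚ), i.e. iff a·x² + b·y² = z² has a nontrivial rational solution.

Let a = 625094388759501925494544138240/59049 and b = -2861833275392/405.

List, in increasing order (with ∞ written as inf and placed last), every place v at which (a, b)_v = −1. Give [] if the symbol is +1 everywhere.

[7, 19]

(a, b) ≡ (58435, -17290) mod (ℚ^×)²; places V = {2, 3, 5, 7, 13, 19, 29, 31, ∞}.
(a,b)_19: α=2, u≡10; β=1, v≡18 (mod 19); (10|19)=-1, (18|19)=-1; sign (−1)^0·-1^1·-1^2 = -1.
(a,b)_∞: sgn(58435)=+, sgn(-17290)=−, so +1.
(a,b)_2: α=28, β=11; u≡3, v≡3 (mod 8); ε(u)ε(v)=1·1, αω(v)=28·1, βω(u)=11·1; sum ≡ 0  ⇒  +1.
(a,b)_31: α=5, u≡4; β=2, v≡28 (mod 31); (4|31)=+1, (28|31)=+1; sign (−1)^0·+1^2·+1^5 = +1.
(a,b)_3: α=-10, u≡1; β=-4, v≡2 (mod 3); (1|3)=+1, (2|3)=-1; sign (−1)^0·+1^-4·-1^-10 = +1.
(a,b)_7: α=0, u≡6; β=1, v≡2 (mod 7); (6|7)=-1, (2|7)=+1; sign (−1)^0·-1^1·+1^0 = -1.
(a,b)_5: α=1, u≡2; β=-1, v≡3 (mod 5); (2|5)=-1, (3|5)=-1; sign (−1)^0·-1^-1·-1^1 = +1.
(a,b)_13: α=3, u≡1; β=1, v≡10 (mod 13); (1|13)=+1, (10|13)=+1; sign (−1)^0·+1^1·+1^3 = +1.
(a,b)_29: α=5, u≡17; β=2, v≡20 (mod 29); (17|29)=-1, (20|29)=+1; sign (−1)^0·-1^2·+1^5 = +1.
(58435, -17290 / ℚ) ramifies at {7, 19}: a division algebra.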